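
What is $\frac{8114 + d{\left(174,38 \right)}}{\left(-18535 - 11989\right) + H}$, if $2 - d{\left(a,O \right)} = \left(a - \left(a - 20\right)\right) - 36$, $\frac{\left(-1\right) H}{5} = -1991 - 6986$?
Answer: $\frac{8132}{14361} \approx 0.56626$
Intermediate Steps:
$H = 44885$ ($H = - 5 \left(-1991 - 6986\right) = \left(-5\right) \left(-8977\right) = 44885$)
$d{\left(a,O \right)} = 18$ ($d{\left(a,O \right)} = 2 - \left(\left(a - \left(a - 20\right)\right) - 36\right) = 2 - \left(\left(a - \left(-20 + a\right)\right) - 36\right) = 2 - \left(20 - 36\right) = 2 - -16 = 2 + 16 = 18$)
$\frac{8114 + d{\left(174,38 \right)}}{\left(-18535 - 11989\right) + H} = \frac{8114 + 18}{\left(-18535 - 11989\right) + 44885} = \frac{8132}{-30524 + 44885} = \frac{8132}{14361}$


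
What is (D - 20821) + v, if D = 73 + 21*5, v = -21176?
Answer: -41819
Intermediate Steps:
D = 178 (D = 73 + 105 = 178)
(D - 20821) + v = (178 - 20821) - 21176 = -20643 - 21176 = -41819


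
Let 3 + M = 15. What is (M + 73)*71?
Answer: 6035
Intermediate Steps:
M = 12 (M = -3 + 15 = 12)
(M + 73)*71 = (12 + 73)*71 = 85*71 = 6035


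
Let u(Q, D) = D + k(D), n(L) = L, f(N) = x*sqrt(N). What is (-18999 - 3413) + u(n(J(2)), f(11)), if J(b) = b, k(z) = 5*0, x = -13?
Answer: -22412 - 13*sqrt(11) ≈ -22455.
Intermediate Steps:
k(z) = 0
f(N) = -13*sqrt(N)
u(Q, D) = D (u(Q, D) = D + 0 = D)
(-18999 - 3413) + u(n(J(2)), f(11)) = (-18999 - 3413) - 13*sqrt(11) = -22412 - 13*sqrt(11)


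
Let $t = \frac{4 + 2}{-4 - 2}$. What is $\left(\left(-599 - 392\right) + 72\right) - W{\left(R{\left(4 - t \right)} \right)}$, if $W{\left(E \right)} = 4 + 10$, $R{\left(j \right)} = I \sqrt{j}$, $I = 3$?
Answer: $-933$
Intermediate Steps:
$t = -1$ ($t = \frac{6}{-6} = 6 \left(- \frac{1}{6}\right) = -1$)
$R{\left(j \right)} = 3 \sqrt{j}$
$W{\left(E \right)} = 14$
$\left(\left(-599 - 392\right) + 72\right) - W{\left(R{\left(4 - t \right)} \right)} = \left(\left(-599 - 392\right) + 72\right) - 14 = \left(-991 + 72\right) - 14 = -919 - 14 = -933$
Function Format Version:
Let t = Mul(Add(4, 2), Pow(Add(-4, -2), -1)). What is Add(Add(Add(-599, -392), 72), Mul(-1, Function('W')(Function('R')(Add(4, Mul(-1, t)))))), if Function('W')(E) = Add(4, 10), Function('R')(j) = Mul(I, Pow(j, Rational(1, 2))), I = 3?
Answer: -933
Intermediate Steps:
t = -1 (t = Mul(6, Pow(-6, -1)) = Mul(6, Rational(-1, 6)) = -1)
Function('R')(j) = Mul(3, Pow(j, Rational(1, 2)))
Function('W')(E) = 14
Add(Add(Add(-599, -392), 72), Mul(-1, Function('W')(Function('R')(Add(4, Mul(-1, t)))))) = Add(Add(Add(-599, -392), 72), Mul(-1, 14)) = Add(Add(-991, 72), -14) = Add(-919, -14) = -933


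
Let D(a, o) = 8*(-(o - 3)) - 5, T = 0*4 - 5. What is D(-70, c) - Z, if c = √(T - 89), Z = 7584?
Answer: -7565 - 8*I*√94 ≈ -7565.0 - 77.563*I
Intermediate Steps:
T = -5 (T = 0 - 5 = -5)
c = I*√94 (c = √(-5 - 89) = √(-94) = I*√94 ≈ 9.6954*I)
D(a, o) = 19 - 8*o (D(a, o) = 8*(-(-3 + o)) - 5 = 8*(3 - o) - 5 = (24 - 8*o) - 5 = 19 - 8*o)
D(-70, c) - Z = (19 - 8*I*√94) - 1*7584 = (19 - 8*I*√94) - 7584 = -7565 - 8*I*√94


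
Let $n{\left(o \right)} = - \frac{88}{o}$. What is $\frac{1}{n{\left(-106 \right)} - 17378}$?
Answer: $- \frac{53}{920990} \approx -5.7547 \cdot 10^{-5}$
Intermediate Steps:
$\frac{1}{n{\left(-106 \right)} - 17378} = \frac{1}{- \frac{88}{-106} - 17378} = \frac{1}{\left(-88\right) \left(- \frac{1}{106}\right) - 17378} = \frac{1}{\frac{44}{53} - 17378} = \frac{1}{- \frac{920990}{53}} = - \frac{53}{920990}$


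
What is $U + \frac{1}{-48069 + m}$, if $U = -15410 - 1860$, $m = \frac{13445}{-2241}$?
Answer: $- \frac{1860602000221}{107736074} \approx -17270.0$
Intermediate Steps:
$m = - \frac{13445}{2241}$ ($m = 13445 \left(- \frac{1}{2241}\right) = - \frac{13445}{2241} \approx -5.9996$)
$U = -17270$ ($U = -15410 - 1860 = -17270$)
$U + \frac{1}{-48069 + m} = -17270 + \frac{1}{-48069 - \frac{13445}{2241}} = -17270 + \frac{1}{- \frac{107736074}{2241}} = -17270 - \frac{2241}{107736074} = - \frac{1860602000221}{107736074}$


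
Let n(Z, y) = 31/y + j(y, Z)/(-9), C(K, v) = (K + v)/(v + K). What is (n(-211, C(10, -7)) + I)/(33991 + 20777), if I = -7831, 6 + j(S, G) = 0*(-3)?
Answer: -11699/82152 ≈ -0.14241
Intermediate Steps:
j(S, G) = -6 (j(S, G) = -6 + 0*(-3) = -6 + 0 = -6)
C(K, v) = 1 (C(K, v) = (K + v)/(K + v) = 1)
n(Z, y) = ⅔ + 31/y (n(Z, y) = 31/y - 6/(-9) = 31/y - 6*(-⅑) = 31/y + ⅔ = ⅔ + 31/y)
(n(-211, C(10, -7)) + I)/(33991 + 20777) = ((⅔ + 31/1) - 7831)/(33991 + 20777) = ((⅔ + 31*1) - 7831)/54768 = ((⅔ + 31) - 7831)*(1/54768) = (95/3 - 7831)*(1/54768) = -23398/3*1/54768 = -11699/82152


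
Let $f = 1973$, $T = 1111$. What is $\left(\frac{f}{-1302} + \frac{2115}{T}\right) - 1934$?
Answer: $- \frac{2797011821}{1446522} \approx -1933.6$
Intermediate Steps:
$\left(\frac{f}{-1302} + \frac{2115}{T}\right) - 1934 = \left(\frac{1973}{-1302} + \frac{2115}{1111}\right) - 1934 = \left(1973 \left(- \frac{1}{1302}\right) + 2115 \cdot \frac{1}{1111}\right) - 1934 = \left(- \frac{1973}{1302} + \frac{2115}{1111}\right) - 1934 = \frac{561727}{1446522} - 1934 = - \frac{2797011821}{1446522}$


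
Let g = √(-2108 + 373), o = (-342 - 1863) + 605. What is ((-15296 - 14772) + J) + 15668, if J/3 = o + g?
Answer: -19200 + 3*I*√1735 ≈ -19200.0 + 124.96*I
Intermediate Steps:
o = -1600 (o = -2205 + 605 = -1600)
g = I*√1735 (g = √(-1735) = I*√1735 ≈ 41.653*I)
J = -4800 + 3*I*√1735 (J = 3*(-1600 + I*√1735) = -4800 + 3*I*√1735 ≈ -4800.0 + 124.96*I)
((-15296 - 14772) + J) + 15668 = ((-15296 - 14772) + (-4800 + 3*I*√1735)) + 15668 = (-30068 + (-4800 + 3*I*√1735)) + 15668 = (-34868 + 3*I*√1735) + 15668 = -19200 + 3*I*√1735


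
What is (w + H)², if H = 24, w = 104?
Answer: 16384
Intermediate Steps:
(w + H)² = (104 + 24)² = 128² = 16384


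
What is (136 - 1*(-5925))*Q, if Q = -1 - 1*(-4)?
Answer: 18183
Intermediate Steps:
Q = 3 (Q = -1 + 4 = 3)
(136 - 1*(-5925))*Q = (136 - 1*(-5925))*3 = (136 + 5925)*3 = 6061*3 = 18183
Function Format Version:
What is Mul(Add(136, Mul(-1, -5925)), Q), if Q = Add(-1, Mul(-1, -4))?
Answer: 18183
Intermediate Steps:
Q = 3 (Q = Add(-1, 4) = 3)
Mul(Add(136, Mul(-1, -5925)), Q) = Mul(Add(136, Mul(-1, -5925)), 3) = Mul(Add(136, 5925), 3) = Mul(6061, 3) = 18183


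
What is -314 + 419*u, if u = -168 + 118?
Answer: -21264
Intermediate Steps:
u = -50
-314 + 419*u = -314 + 419*(-50) = -314 - 20950 = -21264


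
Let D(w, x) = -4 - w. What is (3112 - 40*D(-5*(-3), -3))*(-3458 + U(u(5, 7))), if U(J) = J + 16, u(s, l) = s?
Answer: -13308064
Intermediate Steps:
U(J) = 16 + J
(3112 - 40*D(-5*(-3), -3))*(-3458 + U(u(5, 7))) = (3112 - 40*(-4 - (-5)*(-3)))*(-3458 + (16 + 5)) = (3112 - 40*(-4 - 1*15))*(-3458 + 21) = (3112 - 40*(-4 - 15))*(-3437) = (3112 - 40*(-19))*(-3437) = (3112 + 760)*(-3437) = 3872*(-3437) = -13308064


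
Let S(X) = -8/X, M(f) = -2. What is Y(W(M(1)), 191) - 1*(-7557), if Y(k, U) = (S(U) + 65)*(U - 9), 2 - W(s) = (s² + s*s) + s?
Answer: 3701461/191 ≈ 19379.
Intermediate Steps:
W(s) = 2 - s - 2*s² (W(s) = 2 - ((s² + s*s) + s) = 2 - ((s² + s²) + s) = 2 - (2*s² + s) = 2 - (s + 2*s²) = 2 + (-s - 2*s²) = 2 - s - 2*s²)
Y(k, U) = (-9 + U)*(65 - 8/U) (Y(k, U) = (-8/U + 65)*(U - 9) = (65 - 8/U)*(-9 + U) = (-9 + U)*(65 - 8/U))
Y(W(M(1)), 191) - 1*(-7557) = (-593 + 65*191 + 72/191) - 1*(-7557) = (-593 + 12415 + 72*(1/191)) + 7557 = (-593 + 12415 + 72/191) + 7557 = 2258074/191 + 7557 = 3701461/191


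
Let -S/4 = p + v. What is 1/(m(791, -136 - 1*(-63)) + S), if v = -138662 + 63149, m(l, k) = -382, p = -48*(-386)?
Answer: 1/227558 ≈ 4.3945e-6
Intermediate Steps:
p = 18528
v = -75513
S = 227940 (S = -4*(18528 - 75513) = -4*(-56985) = 227940)
1/(m(791, -136 - 1*(-63)) + S) = 1/(-382 + 227940) = 1/227558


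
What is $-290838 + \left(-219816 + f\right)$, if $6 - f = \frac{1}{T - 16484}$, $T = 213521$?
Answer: $- \frac{100616549977}{197037} \approx -5.1065 \cdot 10^{5}$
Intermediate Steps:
$f = \frac{1182221}{197037}$ ($f = 6 - \frac{1}{213521 - 16484} = 6 - \frac{1}{197037} = \frac{1182221}{197037} \approx 6.0$)
$-290838 + \left(-219816 + f\right) = -290838 + \left(-219816 + \frac{1182221}{197037}\right) = -290838 - \frac{43310702971}{197037} = - \frac{100616549977}{197037}$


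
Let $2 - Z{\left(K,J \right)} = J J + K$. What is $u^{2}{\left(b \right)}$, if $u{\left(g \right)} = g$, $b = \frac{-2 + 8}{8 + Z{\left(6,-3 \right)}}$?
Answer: $\frac{36}{25} \approx 1.44$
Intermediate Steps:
$Z{\left(K,J \right)} = 2 - K - J^{2}$ ($Z{\left(K,J \right)} = 2 - \left(J J + K\right) = 2 - \left(J^{2} + K\right) = 2 - \left(K + J^{2}\right) = 2 - K - J^{2}$)
$b = - \frac{6}{5}$ ($b = \frac{-2 + 8}{8 - 13} = \frac{6}{8 - 13} = \frac{6}{-5} = 6 \left(- \frac{1}{5}\right) = - \frac{6}{5} \approx -1.2$)
$u^{2}{\left(b \right)} = \left(- \frac{6}{5}\right)^{2} = \frac{36}{25}$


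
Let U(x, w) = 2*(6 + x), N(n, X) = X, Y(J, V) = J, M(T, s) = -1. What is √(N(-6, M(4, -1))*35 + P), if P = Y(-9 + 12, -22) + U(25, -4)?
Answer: √30 ≈ 5.4772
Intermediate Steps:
U(x, w) = 12 + 2*x
P = 65 (P = (-9 + 12) + (12 + 2*25) = 3 + (12 + 50) = 3 + 62 = 65)
√(N(-6, M(4, -1))*35 + P) = √(-1*35 + 65) = √(-35 + 65) = √30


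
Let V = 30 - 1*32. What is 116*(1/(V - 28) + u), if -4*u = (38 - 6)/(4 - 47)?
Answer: 11426/645 ≈ 17.715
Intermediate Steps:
V = -2 (V = 30 - 32 = -2)
u = 8/43 (u = -(38 - 6)/(4*(4 - 47)) = -8/(-43) = -8*(-1)/43 = -¼*(-32/43) = 8/43 ≈ 0.18605)
116*(1/(V - 28) + u) = 116*(1/(-2 - 28) + 8/43) = 116*(1/(-30) + 8/43) = 116*(-1/30 + 8/43) = 116*(197/1290) = 11426/645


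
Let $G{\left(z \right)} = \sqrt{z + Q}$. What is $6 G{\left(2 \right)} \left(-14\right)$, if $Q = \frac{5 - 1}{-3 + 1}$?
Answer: $0$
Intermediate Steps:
$Q = -2$ ($Q = \frac{4}{-2} = 4 \left(- \frac{1}{2}\right) = -2$)
$G{\left(z \right)} = \sqrt{-2 + z}$ ($G{\left(z \right)} = \sqrt{z - 2} = \sqrt{-2 + z}$)
$6 G{\left(2 \right)} \left(-14\right) = 6 \sqrt{-2 + 2} \left(-14\right) = 6 \sqrt{0} \left(-14\right) = 6 \cdot 0 \left(-14\right) = 0 \left(-14\right) = 0$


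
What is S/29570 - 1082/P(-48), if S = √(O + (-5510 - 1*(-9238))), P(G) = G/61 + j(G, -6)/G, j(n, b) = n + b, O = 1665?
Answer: -528016/165 + √5393/29570 ≈ -3200.1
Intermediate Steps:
j(n, b) = b + n
P(G) = G/61 + (-6 + G)/G
S = √5393 (S = √(1665 + (-5510 - 1*(-9238))) = √(1665 + (-5510 + 9238)) = √(1665 + 3728) = √5393 ≈ 73.437)
S/29570 - 1082/P(-48) = √5393/29570 - 1082/(1 - 6/(-48) + (1/61)*(-48)) = √5393*(1/29570) - 1082/(1 - 6*(-1/48) - 48/61) = √5393/29570 - 1082/(1 + ⅛ - 48/61) = √5393/29570 - 1082/165/488 = √5393/29570 - 1082*488/165 = √5393/29570 - 528016/165 = -528016/165 + √5393/29570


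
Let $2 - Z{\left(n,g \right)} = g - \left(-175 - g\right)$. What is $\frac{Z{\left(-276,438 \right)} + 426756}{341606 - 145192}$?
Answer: $\frac{425707}{196414} \approx 2.1674$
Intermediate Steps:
$Z{\left(n,g \right)} = -173 - 2 g$ ($Z{\left(n,g \right)} = 2 - \left(g - \left(-175 - g\right)\right) = 2 - \left(g + \left(175 + g\right)\right) = 2 - \left(175 + 2 g\right) = -173 - 2 g$)
$\frac{Z{\left(-276,438 \right)} + 426756}{341606 - 145192} = \frac{\left(-173 - 876\right) + 426756}{341606 - 145192} = \frac{\left(-173 - 876\right) + 426756}{196414} = \left(-1049 + 426756\right) \frac{1}{196414} = 425707 \cdot \frac{1}{196414} = \frac{425707}{196414}$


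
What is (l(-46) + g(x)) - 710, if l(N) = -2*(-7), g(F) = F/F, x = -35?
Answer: -695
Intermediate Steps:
g(F) = 1
l(N) = 14
(l(-46) + g(x)) - 710 = (14 + 1) - 710 = 15 - 710 = -695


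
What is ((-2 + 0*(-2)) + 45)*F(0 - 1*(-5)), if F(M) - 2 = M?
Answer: 301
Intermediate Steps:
F(M) = 2 + M
((-2 + 0*(-2)) + 45)*F(0 - 1*(-5)) = ((-2 + 0*(-2)) + 45)*(2 + (0 - 1*(-5))) = ((-2 + 0) + 45)*(2 + (0 + 5)) = (-2 + 45)*(2 + 5) = 43*7 = 301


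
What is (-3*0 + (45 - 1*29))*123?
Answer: 1968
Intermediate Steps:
(-3*0 + (45 - 1*29))*123 = (0 + (45 - 29))*123 = (0 + 16)*123 = 16*123 = 1968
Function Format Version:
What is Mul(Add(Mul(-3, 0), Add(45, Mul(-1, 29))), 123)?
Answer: 1968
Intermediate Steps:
Mul(Add(Mul(-3, 0), Add(45, Mul(-1, 29))), 123) = Mul(Add(0, Add(45, -29)), 123) = Mul(Add(0, 16), 123) = Mul(16, 123) = 1968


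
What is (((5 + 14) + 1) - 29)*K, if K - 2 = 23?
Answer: -225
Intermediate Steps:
K = 25 (K = 2 + 23 = 25)
(((5 + 14) + 1) - 29)*K = (((5 + 14) + 1) - 29)*25 = ((19 + 1) - 29)*25 = (20 - 29)*25 = -9*25 = -225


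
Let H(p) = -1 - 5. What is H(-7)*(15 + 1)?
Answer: -96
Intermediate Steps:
H(p) = -6
H(-7)*(15 + 1) = -6*(15 + 1) = -6*16 = -96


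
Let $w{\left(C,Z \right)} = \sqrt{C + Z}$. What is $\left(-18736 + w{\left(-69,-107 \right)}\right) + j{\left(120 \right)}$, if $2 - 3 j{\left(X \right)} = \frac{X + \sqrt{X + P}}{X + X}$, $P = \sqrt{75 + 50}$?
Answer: $- \frac{37471}{2} - \frac{\sqrt{120 + 5 \sqrt{5}}}{720} + 4 i \sqrt{11} \approx -18736.0 + 13.266 i$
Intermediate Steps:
$P = 5 \sqrt{5}$ ($P = \sqrt{125} = 5 \sqrt{5} \approx 11.18$)
$j{\left(X \right)} = \frac{2}{3} - \frac{X + \sqrt{X + 5 \sqrt{5}}}{6 X}$ ($j{\left(X \right)} = \frac{2}{3} - \frac{\left(X + \sqrt{X + 5 \sqrt{5}}\right) \frac{1}{X + X}}{3} = \frac{2}{3} - \frac{\left(X + \sqrt{X + 5 \sqrt{5}}\right) \frac{1}{2 X}}{3} = \frac{2}{3} - \frac{\frac{1}{2} \frac{1}{X} \left(X + \sqrt{X + 5 \sqrt{5}}\right)}{3} = \frac{2}{3} - \frac{X + \sqrt{X + 5 \sqrt{5}}}{6 X}$)
$\left(-18736 + w{\left(-69,-107 \right)}\right) + j{\left(120 \right)} = \left(-18736 + \sqrt{-69 - 107}\right) + \frac{- \sqrt{120 + 5 \sqrt{5}} + 3 \cdot 120}{6 \cdot 120} = \left(-18736 + \sqrt{-176}\right) + \frac{1}{6} \cdot \frac{1}{120} \left(- \sqrt{120 + 5 \sqrt{5}} + 360\right) = \left(-18736 + 4 i \sqrt{11}\right) + \frac{1}{6} \cdot \frac{1}{120} \left(360 - \sqrt{120 + 5 \sqrt{5}}\right) = \left(-18736 + 4 i \sqrt{11}\right) + \left(\frac{1}{2} - \frac{\sqrt{120 + 5 \sqrt{5}}}{720}\right) = - \frac{37471}{2} - \frac{\sqrt{120 + 5 \sqrt{5}}}{720} + 4 i \sqrt{11}$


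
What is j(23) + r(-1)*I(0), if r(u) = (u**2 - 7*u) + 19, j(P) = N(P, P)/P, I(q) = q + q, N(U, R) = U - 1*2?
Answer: 21/23 ≈ 0.91304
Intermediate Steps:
N(U, R) = -2 + U (N(U, R) = U - 2 = -2 + U)
I(q) = 2*q
j(P) = (-2 + P)/P
r(u) = 19 + u**2 - 7*u
j(23) + r(-1)*I(0) = (-2 + 23)/23 + (19 + (-1)**2 - 7*(-1))*(2*0) = (1/23)*21 + (19 + 1 + 7)*0 = 21/23 + 27*0 = 21/23 + 0 = 21/23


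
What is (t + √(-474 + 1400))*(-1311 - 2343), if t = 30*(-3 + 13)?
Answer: -1096200 - 3654*√926 ≈ -1.2074e+6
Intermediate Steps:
t = 300 (t = 30*10 = 300)
(t + √(-474 + 1400))*(-1311 - 2343) = (300 + √(-474 + 1400))*(-1311 - 2343) = (300 + √926)*(-3654) = -1096200 - 3654*√926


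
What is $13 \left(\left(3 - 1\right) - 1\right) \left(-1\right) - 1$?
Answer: $-14$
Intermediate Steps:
$13 \left(\left(3 - 1\right) - 1\right) \left(-1\right) - 1 = 13 \left(2 - 1\right) \left(-1\right) - 1 = 13 \cdot 1 \left(-1\right) - 1 = 13 \left(-1\right) - 1 = -13 - 1 = -14$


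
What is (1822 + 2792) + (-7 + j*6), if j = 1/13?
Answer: 59897/13 ≈ 4607.5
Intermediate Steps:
j = 1/13 ≈ 0.076923
(1822 + 2792) + (-7 + j*6) = (1822 + 2792) + (-7 + (1/13)*6) = 4614 + (-7 + 6/13) = 4614 - 85/13 = 59897/13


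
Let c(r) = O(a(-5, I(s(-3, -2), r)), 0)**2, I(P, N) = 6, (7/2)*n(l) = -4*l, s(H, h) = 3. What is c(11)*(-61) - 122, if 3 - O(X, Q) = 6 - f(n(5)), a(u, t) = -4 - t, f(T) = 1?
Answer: -366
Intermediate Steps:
n(l) = -8*l/7 (n(l) = 2*(-4*l)/7 = -8*l/7)
O(X, Q) = -2 (O(X, Q) = 3 - (6 - 1*1) = 3 - (6 - 1) = 3 - 1*5 = 3 - 5 = -2)
c(r) = 4 (c(r) = (-2)**2 = 4)
c(11)*(-61) - 122 = 4*(-61) - 122 = -244 - 122 = -366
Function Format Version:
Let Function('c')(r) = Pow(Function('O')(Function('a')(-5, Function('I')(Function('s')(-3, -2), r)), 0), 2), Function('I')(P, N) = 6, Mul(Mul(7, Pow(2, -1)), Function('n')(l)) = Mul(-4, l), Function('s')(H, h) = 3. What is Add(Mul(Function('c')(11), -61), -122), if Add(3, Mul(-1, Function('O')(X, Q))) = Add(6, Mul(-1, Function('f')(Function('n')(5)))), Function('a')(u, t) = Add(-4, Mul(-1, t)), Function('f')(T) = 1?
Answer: -366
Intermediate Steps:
Function('n')(l) = Mul(Rational(-8, 7), l) (Function('n')(l) = Mul(Rational(2, 7), Mul(-4, l)) = Mul(Rational(-8, 7), l))
Function('O')(X, Q) = -2 (Function('O')(X, Q) = Add(3, Mul(-1, Add(6, Mul(-1, 1)))) = Add(3, Mul(-1, Add(6, -1))) = Add(3, Mul(-1, 5)) = Add(3, -5) = -2)
Function('c')(r) = 4 (Function('c')(r) = Pow(-2, 2) = 4)
Add(Mul(Function('c')(11), -61), -122) = Add(Mul(4, -61), -122) = Add(-244, -122) = -366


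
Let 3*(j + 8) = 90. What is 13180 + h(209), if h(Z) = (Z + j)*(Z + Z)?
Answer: 109738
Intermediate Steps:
j = 22 (j = -8 + (⅓)*90 = -8 + 30 = 22)
h(Z) = 2*Z*(22 + Z) (h(Z) = (Z + 22)*(Z + Z) = (22 + Z)*(2*Z) = 2*Z*(22 + Z))
13180 + h(209) = 13180 + 2*209*(22 + 209) = 13180 + 2*209*231 = 13180 + 96558 = 109738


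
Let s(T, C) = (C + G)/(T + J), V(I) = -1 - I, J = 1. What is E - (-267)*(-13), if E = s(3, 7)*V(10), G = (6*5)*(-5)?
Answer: -12311/4 ≈ -3077.8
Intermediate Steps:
G = -150 (G = 30*(-5) = -150)
s(T, C) = (-150 + C)/(1 + T) (s(T, C) = (C - 150)/(T + 1) = (-150 + C)/(1 + T))
E = 1573/4 (E = ((-150 + 7)/(1 + 3))*(-1 - 1*10) = (-143/4)*(-1 - 10) = ((¼)*(-143))*(-11) = -143/4*(-11) = 1573/4 ≈ 393.25)
E - (-267)*(-13) = 1573/4 - (-267)*(-13) = 1573/4 - 1*3471 = 1573/4 - 3471 = -12311/4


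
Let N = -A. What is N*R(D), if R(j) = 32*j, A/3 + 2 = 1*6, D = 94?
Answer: -36096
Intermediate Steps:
A = 12 (A = -6 + 3*(1*6) = -6 + 3*6 = -6 + 18 = 12)
N = -12 (N = -1*12 = -12)
N*R(D) = -384*94 = -12*3008 = -36096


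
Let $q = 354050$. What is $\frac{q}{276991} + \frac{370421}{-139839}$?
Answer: $- \frac{53093285261}{38734144449} \approx -1.3707$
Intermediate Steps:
$\frac{q}{276991} + \frac{370421}{-139839} = \frac{354050}{276991} + \frac{370421}{-139839} = 354050 \cdot \frac{1}{276991} + 370421 \left(- \frac{1}{139839}\right) = \frac{354050}{276991} - \frac{370421}{139839} = - \frac{53093285261}{38734144449}$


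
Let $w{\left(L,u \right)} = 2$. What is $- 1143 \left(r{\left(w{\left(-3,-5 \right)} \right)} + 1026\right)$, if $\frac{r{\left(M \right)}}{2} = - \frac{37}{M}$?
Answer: $-1130427$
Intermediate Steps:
$r{\left(M \right)} = - \frac{74}{M}$ ($r{\left(M \right)} = 2 \left(- \frac{37}{M}\right) = - \frac{74}{M}$)
$- 1143 \left(r{\left(w{\left(-3,-5 \right)} \right)} + 1026\right) = - 1143 \left(- \frac{74}{2} + 1026\right) = - 1143 \left(\left(-74\right) \frac{1}{2} + 1026\right) = - 1143 \left(-37 + 1026\right) = \left(-1143\right) 989 = -1130427$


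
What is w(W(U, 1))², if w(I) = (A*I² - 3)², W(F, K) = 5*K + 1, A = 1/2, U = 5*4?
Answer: 50625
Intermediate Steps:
U = 20
A = ½ (A = 1*(½) = ½ ≈ 0.50000)
W(F, K) = 1 + 5*K
w(I) = (-3 + I²/2)² (w(I) = (I²/2 - 3)² = (-3 + I²/2)²)
w(W(U, 1))² = ((-6 + (1 + 5*1)²)²/4)² = ((-6 + (1 + 5)²)²/4)² = ((-6 + 6²)²/4)² = ((-6 + 36)²/4)² = ((¼)*30²)² = ((¼)*900)² = 225² = 50625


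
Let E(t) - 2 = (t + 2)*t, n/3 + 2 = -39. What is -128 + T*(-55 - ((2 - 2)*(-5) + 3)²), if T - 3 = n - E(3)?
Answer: 8640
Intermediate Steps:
n = -123 (n = -6 + 3*(-39) = -6 - 117 = -123)
E(t) = 2 + t*(2 + t) (E(t) = 2 + (t + 2)*t = 2 + (2 + t)*t = 2 + t*(2 + t))
T = -137 (T = 3 + (-123 - (2 + 3² + 2*3)) = 3 + (-123 - (2 + 9 + 6)) = 3 + (-123 - 1*17) = 3 + (-123 - 17) = 3 - 140 = -137)
-128 + T*(-55 - ((2 - 2)*(-5) + 3)²) = -128 - 137*(-55 - ((2 - 2)*(-5) + 3)²) = -128 - 137*(-55 - (0*(-5) + 3)²) = -128 - 137*(-55 - (0 + 3)²) = -128 - 137*(-55 - 1*3²) = -128 - 137*(-55 - 1*9) = -128 - 137*(-55 - 9) = -128 - 137*(-64) = -128 + 8768 = 8640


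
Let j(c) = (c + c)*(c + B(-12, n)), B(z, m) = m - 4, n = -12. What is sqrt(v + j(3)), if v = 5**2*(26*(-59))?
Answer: 2*I*sqrt(9607) ≈ 196.03*I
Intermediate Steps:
B(z, m) = -4 + m
v = -38350 (v = 25*(-1534) = -38350)
j(c) = 2*c*(-16 + c) (j(c) = (c + c)*(c + (-4 - 12)) = (2*c)*(c - 16) = (2*c)*(-16 + c) = 2*c*(-16 + c))
sqrt(v + j(3)) = sqrt(-38350 + 2*3*(-16 + 3)) = sqrt(-38350 + 2*3*(-13)) = sqrt(-38350 - 78) = sqrt(-38428) = 2*I*sqrt(9607)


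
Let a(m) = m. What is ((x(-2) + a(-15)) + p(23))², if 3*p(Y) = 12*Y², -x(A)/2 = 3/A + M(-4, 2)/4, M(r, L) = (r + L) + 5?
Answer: 17682025/4 ≈ 4.4205e+6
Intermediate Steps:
M(r, L) = 5 + L + r (M(r, L) = (L + r) + 5 = 5 + L + r)
x(A) = -3/2 - 6/A (x(A) = -2*(3/A + (5 + 2 - 4)/4) = -2*(3/A + 3*(¼)) = -2*(3/A + ¾) = -2*(¾ + 3/A) = -3/2 - 6/A)
p(Y) = 4*Y² (p(Y) = (12*Y²)/3 = 4*Y²)
((x(-2) + a(-15)) + p(23))² = (((-3/2 - 6/(-2)) - 15) + 4*23²)² = (((-3/2 - 6*(-½)) - 15) + 4*529)² = (((-3/2 + 3) - 15) + 2116)² = ((3/2 - 15) + 2116)² = (-27/2 + 2116)² = (4205/2)² = 17682025/4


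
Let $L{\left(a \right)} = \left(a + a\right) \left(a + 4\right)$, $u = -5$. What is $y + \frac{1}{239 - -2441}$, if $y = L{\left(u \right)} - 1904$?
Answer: $- \frac{5075919}{2680} \approx -1894.0$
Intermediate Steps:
$L{\left(a \right)} = 2 a \left(4 + a\right)$
$y = -1894$ ($y = 2 \left(-5\right) \left(4 - 5\right) - 1904 = 2 \left(-5\right) \left(-1\right) - 1904 = 10 - 1904 = -1894$)
$y + \frac{1}{239 - -2441} = -1894 + \frac{1}{239 - -2441} = -1894 + \frac{1}{239 + 2441} = -1894 + \frac{1}{2680} = - \frac{5075919}{2680}$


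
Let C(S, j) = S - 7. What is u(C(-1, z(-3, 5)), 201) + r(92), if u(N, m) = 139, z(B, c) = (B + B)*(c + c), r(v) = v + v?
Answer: 323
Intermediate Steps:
r(v) = 2*v
z(B, c) = 4*B*c (z(B, c) = (2*B)*(2*c) = 4*B*c)
C(S, j) = -7 + S
u(C(-1, z(-3, 5)), 201) + r(92) = 139 + 2*92 = 139 + 184 = 323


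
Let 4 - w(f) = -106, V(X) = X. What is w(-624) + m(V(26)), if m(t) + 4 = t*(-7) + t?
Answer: -50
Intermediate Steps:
m(t) = -4 - 6*t (m(t) = -4 + (t*(-7) + t) = -4 + (-7*t + t) = -4 - 6*t)
w(f) = 110 (w(f) = 4 - 1*(-106) = 4 + 106 = 110)
w(-624) + m(V(26)) = 110 + (-4 - 6*26) = 110 + (-4 - 156) = 110 - 160 = -50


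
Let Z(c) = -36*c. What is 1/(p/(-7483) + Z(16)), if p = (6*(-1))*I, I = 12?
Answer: -7483/4310136 ≈ -0.0017361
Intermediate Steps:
p = -72 (p = (6*(-1))*12 = -6*12 = -72)
1/(p/(-7483) + Z(16)) = 1/(-72/(-7483) - 36*16) = 1/(-72*(-1/7483) - 576) = 1/(72/7483 - 576) = 1/(-4310136/7483) = -7483/4310136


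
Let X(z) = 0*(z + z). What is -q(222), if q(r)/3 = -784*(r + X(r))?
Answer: 522144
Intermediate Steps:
X(z) = 0 (X(z) = 0*(2*z) = 0)
q(r) = -2352*r (q(r) = 3*(-784*(r + 0)) = 3*(-784*r) = -2352*r)
-q(222) = -(-2352)*222 = -1*(-522144) = 522144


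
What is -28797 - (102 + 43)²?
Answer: -49822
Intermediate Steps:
-28797 - (102 + 43)² = -28797 - 1*145² = -28797 - 1*21025 = -28797 - 21025 = -49822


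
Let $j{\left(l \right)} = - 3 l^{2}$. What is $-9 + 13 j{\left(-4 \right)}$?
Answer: $-633$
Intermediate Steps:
$-9 + 13 j{\left(-4 \right)} = -9 + 13 \left(- 3 \left(-4\right)^{2}\right) = -9 + 13 \left(\left(-3\right) 16\right) = -9 + 13 \left(-48\right) = -9 - 624 = -633$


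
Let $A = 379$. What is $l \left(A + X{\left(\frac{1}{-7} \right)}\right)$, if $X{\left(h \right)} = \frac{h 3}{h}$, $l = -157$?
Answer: $-59974$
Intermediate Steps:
$X{\left(h \right)} = 3$ ($X{\left(h \right)} = \frac{3 h}{h} = 3$)
$l \left(A + X{\left(\frac{1}{-7} \right)}\right) = - 157 \left(379 + 3\right) = \left(-157\right) 382 = -59974$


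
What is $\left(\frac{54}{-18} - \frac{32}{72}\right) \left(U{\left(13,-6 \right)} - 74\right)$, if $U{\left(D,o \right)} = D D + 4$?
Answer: $-341$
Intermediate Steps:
$U{\left(D,o \right)} = 4 + D^{2}$ ($U{\left(D,o \right)} = D^{2} + 4 = 4 + D^{2}$)
$\left(\frac{54}{-18} - \frac{32}{72}\right) \left(U{\left(13,-6 \right)} - 74\right) = \left(\frac{54}{-18} - \frac{32}{72}\right) \left(\left(4 + 13^{2}\right) - 74\right) = \left(54 \left(- \frac{1}{18}\right) - \frac{4}{9}\right) \left(\left(4 + 169\right) - 74\right) = \left(-3 - \frac{4}{9}\right) \left(173 - 74\right) = \left(- \frac{31}{9}\right) 99 = -341$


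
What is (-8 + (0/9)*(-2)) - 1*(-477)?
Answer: 469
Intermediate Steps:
(-8 + (0/9)*(-2)) - 1*(-477) = (-8 + (0*(⅑))*(-2)) + 477 = (-8 + 0*(-2)) + 477 = (-8 + 0) + 477 = -8 + 477 = 469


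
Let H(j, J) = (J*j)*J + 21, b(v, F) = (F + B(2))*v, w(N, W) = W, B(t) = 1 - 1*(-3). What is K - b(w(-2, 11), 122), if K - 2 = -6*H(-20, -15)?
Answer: 25490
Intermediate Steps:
B(t) = 4 (B(t) = 1 + 3 = 4)
b(v, F) = v*(4 + F) (b(v, F) = (F + 4)*v = (4 + F)*v = v*(4 + F))
H(j, J) = 21 + j*J**2 (H(j, J) = j*J**2 + 21 = 21 + j*J**2)
K = 26876 (K = 2 - 6*(21 - 20*(-15)**2) = 2 - 6*(21 - 20*225) = 2 - 6*(21 - 4500) = 2 - 6*(-4479) = 2 + 26874 = 26876)
K - b(w(-2, 11), 122) = 26876 - 11*(4 + 122) = 26876 - 11*126 = 26876 - 1*1386 = 26876 - 1386 = 25490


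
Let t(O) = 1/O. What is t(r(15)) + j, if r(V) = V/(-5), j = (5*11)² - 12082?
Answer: -27172/3 ≈ -9057.3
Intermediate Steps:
j = -9057 (j = 55² - 12082 = 3025 - 12082 = -9057)
r(V) = -V/5 (r(V) = V*(-⅕) = -V/5)
t(r(15)) + j = 1/(-⅕*15) - 9057 = 1/(-3) - 9057 = -⅓ - 9057 = -27172/3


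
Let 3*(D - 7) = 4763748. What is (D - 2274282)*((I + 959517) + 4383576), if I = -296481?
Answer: -3463787565708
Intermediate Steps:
D = 1587923 (D = 7 + (⅓)*4763748 = 7 + 1587916 = 1587923)
(D - 2274282)*((I + 959517) + 4383576) = (1587923 - 2274282)*((-296481 + 959517) + 4383576) = -686359*(663036 + 4383576) = -686359*5046612 = -3463787565708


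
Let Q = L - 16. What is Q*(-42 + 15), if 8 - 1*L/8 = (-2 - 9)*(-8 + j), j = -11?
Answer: 43848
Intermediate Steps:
L = -1608 (L = 64 - 8*(-2 - 9)*(-8 - 11) = 64 - (-88)*(-19) = 64 - 8*209 = 64 - 1672 = -1608)
Q = -1624 (Q = -1608 - 16 = -1624)
Q*(-42 + 15) = -1624*(-42 + 15) = -1624*(-27) = 43848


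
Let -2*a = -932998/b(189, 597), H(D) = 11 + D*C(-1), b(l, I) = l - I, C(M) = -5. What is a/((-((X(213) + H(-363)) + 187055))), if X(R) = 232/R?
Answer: 33121429/5471536360 ≈ 0.0060534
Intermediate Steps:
H(D) = 11 - 5*D (H(D) = 11 + D*(-5) = 11 - 5*D)
a = -466499/408 (a = -(-466499)/(189 - 1*597) = -(-466499)/(189 - 597) = -(-466499)/(-408) = -(-466499)*(-1)/408 = -1/2*466499/204 = -466499/408 ≈ -1143.4)
a/((-((X(213) + H(-363)) + 187055))) = -466499*(-1/((232/213 + (11 - 5*(-363))) + 187055))/408 = -466499*(-1/((232*(1/213) + (11 + 1815)) + 187055))/408 = -466499*(-1/((232/213 + 1826) + 187055))/408 = -466499*(-1/(389170/213 + 187055))/408 = -466499/(408*((-1*40231885/213))) = -466499/(408*(-40231885/213)) = -466499/408*(-213/40231885) = 33121429/5471536360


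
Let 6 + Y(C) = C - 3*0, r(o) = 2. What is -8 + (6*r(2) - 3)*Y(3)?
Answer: -35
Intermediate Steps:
Y(C) = -6 + C (Y(C) = -6 + (C - 3*0) = -6 + (C + 0) = -6 + C)
-8 + (6*r(2) - 3)*Y(3) = -8 + (6*2 - 3)*(-6 + 3) = -8 + (12 - 3)*(-3) = -8 + 9*(-3) = -8 - 27 = -35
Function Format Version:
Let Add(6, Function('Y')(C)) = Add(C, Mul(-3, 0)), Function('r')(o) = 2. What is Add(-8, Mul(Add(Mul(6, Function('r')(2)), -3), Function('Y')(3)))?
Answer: -35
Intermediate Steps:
Function('Y')(C) = Add(-6, C) (Function('Y')(C) = Add(-6, Add(C, Mul(-3, 0))) = Add(-6, Add(C, 0)) = Add(-6, C))
Add(-8, Mul(Add(Mul(6, Function('r')(2)), -3), Function('Y')(3))) = Add(-8, Mul(Add(Mul(6, 2), -3), Add(-6, 3))) = Add(-8, Mul(Add(12, -3), -3)) = Add(-8, Mul(9, -3)) = Add(-8, -27) = -35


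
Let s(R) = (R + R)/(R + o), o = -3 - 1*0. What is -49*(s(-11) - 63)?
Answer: 3010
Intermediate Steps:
o = -3 (o = -3 + 0 = -3)
s(R) = 2*R/(-3 + R) (s(R) = (R + R)/(R - 3) = (2*R)/(-3 + R) = 2*R/(-3 + R))
-49*(s(-11) - 63) = -49*(2*(-11)/(-3 - 11) - 63) = -49*(2*(-11)/(-14) - 63) = -49*(2*(-11)*(-1/14) - 63) = -49*(11/7 - 63) = -49*(-430/7) = 3010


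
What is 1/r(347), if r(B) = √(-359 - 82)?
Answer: -I/21 ≈ -0.047619*I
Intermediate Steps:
r(B) = 21*I (r(B) = √(-441) = 21*I)
1/r(347) = 1/(21*I) = -I/21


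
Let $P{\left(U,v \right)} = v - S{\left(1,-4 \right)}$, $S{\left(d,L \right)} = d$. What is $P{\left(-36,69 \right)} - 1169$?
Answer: $-1101$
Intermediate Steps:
$P{\left(U,v \right)} = -1 + v$ ($P{\left(U,v \right)} = v - 1 = -1 + v$)
$P{\left(-36,69 \right)} - 1169 = \left(-1 + 69\right) - 1169 = 68 - 1169 = -1101$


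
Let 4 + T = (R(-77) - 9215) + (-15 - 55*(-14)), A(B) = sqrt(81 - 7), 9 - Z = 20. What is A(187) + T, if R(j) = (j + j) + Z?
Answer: -8629 + sqrt(74) ≈ -8620.4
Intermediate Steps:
Z = -11 (Z = 9 - 1*20 = 9 - 20 = -11)
R(j) = -11 + 2*j (R(j) = (j + j) - 11 = 2*j - 11 = -11 + 2*j)
A(B) = sqrt(74)
T = -8629 (T = -4 + (((-11 + 2*(-77)) - 9215) + (-15 - 55*(-14))) = -4 + (((-11 - 154) - 9215) + (-15 + 770)) = -4 + ((-165 - 9215) + 755) = -4 + (-9380 + 755) = -4 - 8625 = -8629)
A(187) + T = sqrt(74) - 8629 = -8629 + sqrt(74)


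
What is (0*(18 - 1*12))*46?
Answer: 0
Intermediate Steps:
(0*(18 - 1*12))*46 = (0*(18 - 12))*46 = (0*6)*46 = 0*46 = 0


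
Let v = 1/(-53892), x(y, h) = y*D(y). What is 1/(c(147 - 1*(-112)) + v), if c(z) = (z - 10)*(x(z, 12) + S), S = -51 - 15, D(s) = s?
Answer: 53892/899281522619 ≈ 5.9928e-8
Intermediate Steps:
x(y, h) = y² (x(y, h) = y*y = y²)
S = -66
c(z) = (-66 + z²)*(-10 + z) (c(z) = (z - 10)*(z² - 66) = (-10 + z)*(-66 + z²) = (-66 + z²)*(-10 + z))
v = -1/53892 ≈ -1.8556e-5
1/(c(147 - 1*(-112)) + v) = 1/((660 + (147 - 1*(-112))³ - 66*(147 - 1*(-112)) - 10*(147 - 1*(-112))²) - 1/53892) = 1/((660 + (147 + 112)³ - 66*(147 + 112) - 10*(147 + 112)²) - 1/53892) = 1/((660 + 259³ - 66*259 - 10*259²) - 1/53892) = 1/((660 + 17373979 - 17094 - 10*67081) - 1/53892) = 1/((660 + 17373979 - 17094 - 670810) - 1/53892) = 1/(16686735 - 1/53892) = 1/(899281522619/53892) = 53892/899281522619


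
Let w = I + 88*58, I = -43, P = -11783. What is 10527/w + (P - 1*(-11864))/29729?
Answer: 14922244/7164689 ≈ 2.0827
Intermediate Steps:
w = 5061 (w = -43 + 88*58 = -43 + 5104 = 5061)
10527/w + (P - 1*(-11864))/29729 = 10527/5061 + (-11783 - 1*(-11864))/29729 = 10527*(1/5061) + (-11783 + 11864)*(1/29729) = 3509/1687 + 81*(1/29729) = 3509/1687 + 81/29729 = 14922244/7164689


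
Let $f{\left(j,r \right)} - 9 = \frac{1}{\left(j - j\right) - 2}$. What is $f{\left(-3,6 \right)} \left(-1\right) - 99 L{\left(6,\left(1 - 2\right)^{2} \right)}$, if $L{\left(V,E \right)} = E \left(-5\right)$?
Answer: $\frac{973}{2} \approx 486.5$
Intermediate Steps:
$f{\left(j,r \right)} = \frac{17}{2}$ ($f{\left(j,r \right)} = 9 + \frac{1}{\left(j - j\right) - 2} = 9 + \frac{1}{0 - 2} = 9 + \frac{1}{-2} = 9 - \frac{1}{2} = \frac{17}{2}$)
$L{\left(V,E \right)} = - 5 E$
$f{\left(-3,6 \right)} \left(-1\right) - 99 L{\left(6,\left(1 - 2\right)^{2} \right)} = \frac{17}{2} \left(-1\right) - 99 \left(- 5 \left(1 - 2\right)^{2}\right) = - \frac{17}{2} - 99 \left(- 5 \left(-1\right)^{2}\right) = - \frac{17}{2} - 99 \left(\left(-5\right) 1\right) = - \frac{17}{2} - -495 = - \frac{17}{2} + 495 = \frac{973}{2}$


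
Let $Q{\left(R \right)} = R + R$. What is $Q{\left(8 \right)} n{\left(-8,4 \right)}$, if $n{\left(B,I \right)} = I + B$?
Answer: $-64$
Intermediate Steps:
$n{\left(B,I \right)} = B + I$
$Q{\left(R \right)} = 2 R$
$Q{\left(8 \right)} n{\left(-8,4 \right)} = 2 \cdot 8 \left(-8 + 4\right) = 16 \left(-4\right) = -64$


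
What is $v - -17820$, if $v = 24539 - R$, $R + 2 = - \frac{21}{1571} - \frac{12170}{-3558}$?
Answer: $\frac{118381381873}{2794809} \approx 42358.0$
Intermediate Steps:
$R = \frac{3932558}{2794809}$ ($R = -2 - \left(- \frac{6085}{1779} + \frac{21}{1571}\right) = -2 - - \frac{9522176}{2794809} = -2 + \left(- \frac{21}{1571} + \frac{6085}{1779}\right) = -2 + \frac{9522176}{2794809} = \frac{3932558}{2794809} \approx 1.4071$)
$v = \frac{68577885493}{2794809}$ ($v = 24539 - \frac{3932558}{2794809} = \frac{68577885493}{2794809} \approx 24538.0$)
$v - -17820 = \frac{68577885493}{2794809} - -17820 = \frac{68577885493}{2794809} + 17820 = \frac{118381381873}{2794809}$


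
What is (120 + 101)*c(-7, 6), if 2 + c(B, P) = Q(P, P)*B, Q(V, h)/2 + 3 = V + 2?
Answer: -15912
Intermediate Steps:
Q(V, h) = -2 + 2*V (Q(V, h) = -6 + 2*(V + 2) = -6 + 2*(2 + V) = -6 + (4 + 2*V) = -2 + 2*V)
c(B, P) = -2 + B*(-2 + 2*P) (c(B, P) = -2 + (-2 + 2*P)*B = -2 + B*(-2 + 2*P))
(120 + 101)*c(-7, 6) = (120 + 101)*(-2 + 2*(-7)*(-1 + 6)) = 221*(-2 + 2*(-7)*5) = 221*(-2 - 70) = 221*(-72) = -15912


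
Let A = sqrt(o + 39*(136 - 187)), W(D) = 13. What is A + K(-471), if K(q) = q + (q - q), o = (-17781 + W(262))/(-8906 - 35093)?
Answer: -471 + I*sqrt(3849747195757)/43999 ≈ -471.0 + 44.594*I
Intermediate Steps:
o = 17768/43999 (o = (-17781 + 13)/(-8906 - 35093) = -17768/(-43999) = -17768*(-1/43999) = 17768/43999 ≈ 0.40383)
A = I*sqrt(3849747195757)/43999 (A = sqrt(17768/43999 + 39*(136 - 187)) = sqrt(17768/43999 + 39*(-51)) = sqrt(17768/43999 - 1989) = sqrt(-87496243/43999) = I*sqrt(3849747195757)/43999 ≈ 44.594*I)
K(q) = q (K(q) = q + 0 = q)
A + K(-471) = I*sqrt(3849747195757)/43999 - 471 = -471 + I*sqrt(3849747195757)/43999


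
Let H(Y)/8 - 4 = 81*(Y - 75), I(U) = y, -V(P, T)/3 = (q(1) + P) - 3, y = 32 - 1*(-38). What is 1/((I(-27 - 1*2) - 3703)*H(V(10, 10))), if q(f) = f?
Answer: 1/232947960 ≈ 4.2928e-9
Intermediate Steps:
y = 70 (y = 32 + 38 = 70)
V(P, T) = 6 - 3*P (V(P, T) = -3*((1 + P) - 3) = -3*(-2 + P) = 6 - 3*P)
I(U) = 70
H(Y) = -48568 + 648*Y (H(Y) = 32 + 8*(81*(Y - 75)) = 32 + 8*(81*(-75 + Y)) = 32 + 8*(-6075 + 81*Y) = 32 + (-48600 + 648*Y) = -48568 + 648*Y)
1/((I(-27 - 1*2) - 3703)*H(V(10, 10))) = 1/((70 - 3703)*(-48568 + 648*(6 - 3*10))) = 1/((-3633)*(-48568 + 648*(6 - 30))) = -1/(3633*(-48568 + 648*(-24))) = -1/(3633*(-48568 - 15552)) = -1/3633/(-64120) = -1/3633*(-1/64120) = 1/232947960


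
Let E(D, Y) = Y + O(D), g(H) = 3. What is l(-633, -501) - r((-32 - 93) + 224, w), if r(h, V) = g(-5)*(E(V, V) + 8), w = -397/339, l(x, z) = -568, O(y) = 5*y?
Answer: -64514/113 ≈ -570.92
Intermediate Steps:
w = -397/339 (w = -397*1/339 = -397/339 ≈ -1.1711)
E(D, Y) = Y + 5*D
r(h, V) = 24 + 18*V (r(h, V) = 3*((V + 5*V) + 8) = 3*(6*V + 8) = 3*(8 + 6*V) = 24 + 18*V)
l(-633, -501) - r((-32 - 93) + 224, w) = -568 - (24 + 18*(-397/339)) = -568 - (24 - 2382/113) = -568 - 1*330/113 = -568 - 330/113 = -64514/113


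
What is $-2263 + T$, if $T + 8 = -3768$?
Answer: $-6039$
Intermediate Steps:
$T = -3776$ ($T = -8 - 3768 = -3776$)
$-2263 + T = -2263 - 3776 = -6039$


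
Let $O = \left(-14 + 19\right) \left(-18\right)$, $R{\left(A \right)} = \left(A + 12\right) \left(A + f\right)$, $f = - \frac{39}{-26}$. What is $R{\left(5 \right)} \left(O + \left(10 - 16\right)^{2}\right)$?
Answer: $-5967$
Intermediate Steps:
$f = \frac{3}{2}$ ($f = \left(-39\right) \left(- \frac{1}{26}\right) = \frac{3}{2} \approx 1.5$)
$R{\left(A \right)} = \left(12 + A\right) \left(\frac{3}{2} + A\right)$ ($R{\left(A \right)} = \left(A + 12\right) \left(A + \frac{3}{2}\right) = \left(12 + A\right) \left(\frac{3}{2} + A\right)$)
$O = -90$ ($O = 5 \left(-18\right) = -90$)
$R{\left(5 \right)} \left(O + \left(10 - 16\right)^{2}\right) = \left(18 + 5^{2} + \frac{27}{2} \cdot 5\right) \left(-90 + \left(10 - 16\right)^{2}\right) = \left(18 + 25 + \frac{135}{2}\right) \left(-90 + \left(-6\right)^{2}\right) = \frac{221 \left(-90 + 36\right)}{2} = \frac{221}{2} \left(-54\right) = -5967$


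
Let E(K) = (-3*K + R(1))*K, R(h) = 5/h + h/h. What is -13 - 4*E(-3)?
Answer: 167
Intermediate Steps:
R(h) = 1 + 5/h (R(h) = 5/h + 1 = 1 + 5/h)
E(K) = K*(6 - 3*K) (E(K) = (-3*K + (5 + 1)/1)*K = (-3*K + 1*6)*K = (-3*K + 6)*K = (6 - 3*K)*K = K*(6 - 3*K))
-13 - 4*E(-3) = -13 - 12*(-3)*(2 - 1*(-3)) = -13 - 12*(-3)*(2 + 3) = -13 - 12*(-3)*5 = -13 - 4*(-45) = -13 + 180 = 167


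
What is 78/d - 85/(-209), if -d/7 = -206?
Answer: 69436/150689 ≈ 0.46079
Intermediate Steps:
d = 1442 (d = -7*(-206) = 1442)
78/d - 85/(-209) = 78/1442 - 85/(-209) = 78*(1/1442) - 85*(-1/209) = 39/721 + 85/209 = 69436/150689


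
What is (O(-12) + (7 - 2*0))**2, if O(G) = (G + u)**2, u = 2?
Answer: 11449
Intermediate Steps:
O(G) = (2 + G)**2 (O(G) = (G + 2)**2 = (2 + G)**2)
(O(-12) + (7 - 2*0))**2 = ((2 - 12)**2 + (7 - 2*0))**2 = ((-10)**2 + (7 + 0))**2 = (100 + 7)**2 = 107**2 = 11449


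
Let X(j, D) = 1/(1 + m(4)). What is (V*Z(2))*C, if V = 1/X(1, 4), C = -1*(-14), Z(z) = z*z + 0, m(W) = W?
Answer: 280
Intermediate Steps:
Z(z) = z² (Z(z) = z² + 0 = z²)
X(j, D) = ⅕ (X(j, D) = 1/(1 + 4) = 1/5 = ⅕)
C = 14
V = 5 (V = 1/(⅕) = 5)
(V*Z(2))*C = (5*2²)*14 = (5*4)*14 = 20*14 = 280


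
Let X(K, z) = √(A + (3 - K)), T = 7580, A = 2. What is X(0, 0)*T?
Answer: 7580*√5 ≈ 16949.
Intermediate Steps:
X(K, z) = √(5 - K) (X(K, z) = √(2 + (3 - K)) = √(5 - K))
X(0, 0)*T = √(5 - 1*0)*7580 = √(5 + 0)*7580 = √5*7580 = 7580*√5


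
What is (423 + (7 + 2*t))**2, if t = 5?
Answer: 193600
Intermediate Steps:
(423 + (7 + 2*t))**2 = (423 + (7 + 2*5))**2 = (423 + (7 + 10))**2 = (423 + 17)**2 = 440**2 = 193600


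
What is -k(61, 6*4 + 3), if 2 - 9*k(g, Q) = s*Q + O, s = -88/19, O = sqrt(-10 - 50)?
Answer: -2414/171 + 2*I*sqrt(15)/9 ≈ -14.117 + 0.86066*I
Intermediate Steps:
O = 2*I*sqrt(15) (O = sqrt(-60) = 2*I*sqrt(15) ≈ 7.746*I)
s = -88/19 (s = -88*1/19 = -88/19 ≈ -4.6316)
k(g, Q) = 2/9 + 88*Q/171 - 2*I*sqrt(15)/9 (k(g, Q) = 2/9 - (-88*Q/19 + 2*I*sqrt(15))/9 = 2/9 + (88*Q/171 - 2*I*sqrt(15)/9) = 2/9 + 88*Q/171 - 2*I*sqrt(15)/9)
-k(61, 6*4 + 3) = -(2/9 + 88*(6*4 + 3)/171 - 2*I*sqrt(15)/9) = -(2/9 + 88*(24 + 3)/171 - 2*I*sqrt(15)/9) = -(2/9 + (88/171)*27 - 2*I*sqrt(15)/9) = -(2/9 + 264/19 - 2*I*sqrt(15)/9) = -(2414/171 - 2*I*sqrt(15)/9) = -2414/171 + 2*I*sqrt(15)/9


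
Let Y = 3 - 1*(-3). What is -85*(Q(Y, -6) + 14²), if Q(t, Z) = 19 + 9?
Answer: -19040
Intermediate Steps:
Y = 6 (Y = 3 + 3 = 6)
Q(t, Z) = 28
-85*(Q(Y, -6) + 14²) = -85*(28 + 14²) = -85*(28 + 196) = -85*224 = -19040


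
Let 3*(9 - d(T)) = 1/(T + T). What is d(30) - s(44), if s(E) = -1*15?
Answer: 4319/180 ≈ 23.994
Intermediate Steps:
s(E) = -15
d(T) = 9 - 1/(6*T) (d(T) = 9 - 1/(3*(T + T)) = 9 - 1/(2*T)/3 = 9 - 1/(6*T))
d(30) - s(44) = (9 - 1/6/30) - 1*(-15) = (9 - 1/6*1/30) + 15 = (9 - 1/180) + 15 = 1619/180 + 15 = 4319/180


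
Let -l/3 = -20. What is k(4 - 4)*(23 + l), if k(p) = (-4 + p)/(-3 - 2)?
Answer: 332/5 ≈ 66.400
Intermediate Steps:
l = 60 (l = -3*(-20) = 60)
k(p) = ⅘ - p/5 (k(p) = (-4 + p)/(-5) = (-4 + p)*(-⅕) = ⅘ - p/5)
k(4 - 4)*(23 + l) = (⅘ - (4 - 4)/5)*(23 + 60) = (⅘ - ⅕*0)*83 = (⅘ + 0)*83 = (⅘)*83 = 332/5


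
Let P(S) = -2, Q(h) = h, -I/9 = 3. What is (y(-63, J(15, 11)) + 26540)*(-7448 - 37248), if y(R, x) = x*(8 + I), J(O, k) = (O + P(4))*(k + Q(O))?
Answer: -899194128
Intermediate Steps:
I = -27 (I = -9*3 = -27)
J(O, k) = (-2 + O)*(O + k) (J(O, k) = (O - 2)*(k + O) = (-2 + O)*(O + k))
y(R, x) = -19*x (y(R, x) = x*(8 - 27) = x*(-19) = -19*x)
(y(-63, J(15, 11)) + 26540)*(-7448 - 37248) = (-19*(15**2 - 2*15 - 2*11 + 15*11) + 26540)*(-7448 - 37248) = (-19*(225 - 30 - 22 + 165) + 26540)*(-44696) = (-19*338 + 26540)*(-44696) = (-6422 + 26540)*(-44696) = 20118*(-44696) = -899194128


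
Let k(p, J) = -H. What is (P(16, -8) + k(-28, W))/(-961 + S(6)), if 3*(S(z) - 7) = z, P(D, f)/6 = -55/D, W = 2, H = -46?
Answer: -29/1088 ≈ -0.026654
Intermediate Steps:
P(D, f) = -330/D (P(D, f) = 6*(-55/D) = -330/D)
k(p, J) = 46 (k(p, J) = -1*(-46) = 46)
S(z) = 7 + z/3
(P(16, -8) + k(-28, W))/(-961 + S(6)) = (-330/16 + 46)/(-961 + (7 + (⅓)*6)) = (-330*1/16 + 46)/(-961 + (7 + 2)) = (-165/8 + 46)/(-961 + 9) = (203/8)/(-952) = (203/8)*(-1/952) = -29/1088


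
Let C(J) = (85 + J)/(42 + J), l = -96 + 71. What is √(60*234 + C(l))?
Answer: 2*√1014645/17 ≈ 118.51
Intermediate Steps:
l = -25
C(J) = (85 + J)/(42 + J)
√(60*234 + C(l)) = √(60*234 + (85 - 25)/(42 - 25)) = √(14040 + 60/17) = √(238740/17) = 2*√1014645/17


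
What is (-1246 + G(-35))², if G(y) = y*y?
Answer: 441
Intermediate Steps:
G(y) = y²
(-1246 + G(-35))² = (-1246 + (-35)²)² = (-1246 + 1225)² = (-21)² = 441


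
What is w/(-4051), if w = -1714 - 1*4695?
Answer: 6409/4051 ≈ 1.5821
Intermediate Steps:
w = -6409 (w = -1714 - 4695 = -6409)
w/(-4051) = -6409/(-4051) = -6409*(-1/4051) = 6409/4051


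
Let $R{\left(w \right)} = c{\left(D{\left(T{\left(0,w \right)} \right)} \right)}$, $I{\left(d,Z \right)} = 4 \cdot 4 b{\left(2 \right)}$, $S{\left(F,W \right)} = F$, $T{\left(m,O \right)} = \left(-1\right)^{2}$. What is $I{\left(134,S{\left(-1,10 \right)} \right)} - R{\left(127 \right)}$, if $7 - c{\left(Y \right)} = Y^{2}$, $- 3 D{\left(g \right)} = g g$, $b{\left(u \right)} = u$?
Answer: $\frac{226}{9} \approx 25.111$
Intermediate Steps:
$T{\left(m,O \right)} = 1$
$D{\left(g \right)} = - \frac{g^{2}}{3}$ ($D{\left(g \right)} = - \frac{g g}{3} = - \frac{g^{2}}{3}$)
$c{\left(Y \right)} = 7 - Y^{2}$
$I{\left(d,Z \right)} = 32$ ($I{\left(d,Z \right)} = 4 \cdot 4 \cdot 2 = 16 \cdot 2 = 32$)
$R{\left(w \right)} = \frac{62}{9}$ ($R{\left(w \right)} = 7 - \left(- \frac{1^{2}}{3}\right)^{2} = 7 - \left(\left(- \frac{1}{3}\right) 1\right)^{2} = 7 - \left(- \frac{1}{3}\right)^{2} = 7 - \frac{1}{9} = \frac{62}{9}$)
$I{\left(134,S{\left(-1,10 \right)} \right)} - R{\left(127 \right)} = 32 - \frac{62}{9} = \frac{226}{9}$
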